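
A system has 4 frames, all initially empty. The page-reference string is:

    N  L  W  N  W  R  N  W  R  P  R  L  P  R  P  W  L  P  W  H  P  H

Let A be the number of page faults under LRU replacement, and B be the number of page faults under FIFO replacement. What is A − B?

1

Under LRU: F F F . . F . . . F . F . . . . . . . F . . → 7 faults.
Under FIFO: F F F . . F . . . F . . . . . . . . . F . . → 6 faults.
A − B = 7 − 6 = 1.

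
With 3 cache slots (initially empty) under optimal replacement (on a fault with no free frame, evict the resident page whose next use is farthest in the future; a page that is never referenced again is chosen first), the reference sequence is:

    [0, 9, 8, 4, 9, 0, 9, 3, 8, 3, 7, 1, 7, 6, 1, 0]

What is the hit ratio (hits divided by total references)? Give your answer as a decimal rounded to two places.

0.44

0: fault, frames [0]
9: fault, frames [0, 9]
8: fault, frames [0, 9, 8]
4: fault, evict 8, frames [0, 9, 4]
9: hit
0: hit
9: hit
3: fault, evict 4, frames [0, 9, 3]
8: fault, evict 9, frames [0, 3, 8]
3: hit
7: fault, evict 8, frames [0, 3, 7]
1: fault, evict 3, frames [0, 7, 1]
7: hit
6: fault, evict 7, frames [0, 1, 6]
1: hit
0: hit
Hits: 7 of 16 references → 7/16 = 0.4375.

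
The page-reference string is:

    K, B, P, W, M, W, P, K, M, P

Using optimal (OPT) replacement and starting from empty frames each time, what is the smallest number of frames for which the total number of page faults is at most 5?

4

f=1: 10 faults
f=2: 8 faults
f=3: 6 faults
f=4: 5 faults
f=5: 5 faults
Smallest f with faults ≤ 5 is 4.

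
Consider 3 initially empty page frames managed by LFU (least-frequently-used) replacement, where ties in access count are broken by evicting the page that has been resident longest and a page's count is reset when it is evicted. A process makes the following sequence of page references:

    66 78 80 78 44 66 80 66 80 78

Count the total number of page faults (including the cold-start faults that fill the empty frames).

66 → fault, frames {66}
78 → fault, frames {66,78}
80 → fault, frames {66,78,80}
78 → hit
44 → fault, evict 66, frames {78,80,44}
66 → fault, evict 80, frames {78,44,66}
80 → fault, evict 44, frames {78,66,80}
66 → hit
80 → hit
78 → hit
Page faults: 6.

6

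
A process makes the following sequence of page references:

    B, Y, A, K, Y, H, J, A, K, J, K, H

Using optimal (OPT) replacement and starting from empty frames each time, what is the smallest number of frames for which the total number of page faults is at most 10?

f=1: 12 faults
f=2: 9 faults
f=3: 7 faults
f=4: 6 faults
f=5: 6 faults
f=6: 6 faults
Smallest f with faults ≤ 10 is 2.

2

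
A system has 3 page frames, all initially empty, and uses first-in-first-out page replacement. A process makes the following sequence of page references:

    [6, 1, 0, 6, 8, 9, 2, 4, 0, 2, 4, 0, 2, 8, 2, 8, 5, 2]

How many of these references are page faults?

6 → fault, frames {6}
1 → fault, frames {6,1}
0 → fault, frames {6,1,0}
6 → hit
8 → fault, evict 6, frames {1,0,8}
9 → fault, evict 1, frames {0,8,9}
2 → fault, evict 0, frames {8,9,2}
4 → fault, evict 8, frames {9,2,4}
0 → fault, evict 9, frames {2,4,0}
2 → hit
4 → hit
0 → hit
2 → hit
8 → fault, evict 2, frames {4,0,8}
2 → fault, evict 4, frames {0,8,2}
8 → hit
5 → fault, evict 0, frames {8,2,5}
2 → hit
Page faults: 11.

11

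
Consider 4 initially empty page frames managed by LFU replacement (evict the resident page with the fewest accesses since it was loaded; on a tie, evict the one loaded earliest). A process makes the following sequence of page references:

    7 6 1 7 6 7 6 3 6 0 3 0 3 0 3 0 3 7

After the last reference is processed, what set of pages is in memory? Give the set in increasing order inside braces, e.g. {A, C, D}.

7 → fault, frames (7)
6 → fault, frames (7 6)
1 → fault, frames (7 6 1)
7 → hit
6 → hit
7 → hit
6 → hit
3 → fault, frames (7 6 1 3)
6 → hit
0 → fault, evict 1, frames (7 6 3 0)
3 → hit
0 → hit
3 → hit
0 → hit
3 → hit
0 → hit
3 → hit
7 → hit

{0, 3, 6, 7}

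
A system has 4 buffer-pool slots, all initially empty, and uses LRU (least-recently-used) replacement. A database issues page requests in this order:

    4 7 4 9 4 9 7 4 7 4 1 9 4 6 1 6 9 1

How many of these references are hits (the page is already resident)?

4 -> fault, frames [4]
7 -> fault, frames [4, 7]
4 -> hit
9 -> fault, frames [7, 4, 9]
4 -> hit
9 -> hit
7 -> hit
4 -> hit
7 -> hit
4 -> hit
1 -> fault, frames [9, 7, 4, 1]
9 -> hit
4 -> hit
6 -> fault, evict 7, frames [1, 9, 4, 6]
1 -> hit
6 -> hit
9 -> hit
1 -> hit
Hits: 13.

13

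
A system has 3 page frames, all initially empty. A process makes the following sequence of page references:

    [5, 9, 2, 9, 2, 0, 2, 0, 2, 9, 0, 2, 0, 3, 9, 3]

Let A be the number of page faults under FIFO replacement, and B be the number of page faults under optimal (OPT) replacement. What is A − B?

Under FIFO: F F F . . F . . . . . . . F F . → 6 faults.
Under OPT: F F F . . F . . . . . . . F . . → 5 faults.
A − B = 6 − 5 = 1.

1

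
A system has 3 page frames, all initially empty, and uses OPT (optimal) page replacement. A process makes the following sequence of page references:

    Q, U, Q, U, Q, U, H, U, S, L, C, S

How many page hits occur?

Q: fault, frames [Q]
U: fault, frames [Q, U]
Q: hit
U: hit
Q: hit
U: hit
H: fault, frames [Q, U, H]
U: hit
S: fault, evict H, frames [Q, U, S]
L: fault, evict U, frames [Q, S, L]
C: fault, evict L, frames [Q, S, C]
S: hit
Hits: 6.

6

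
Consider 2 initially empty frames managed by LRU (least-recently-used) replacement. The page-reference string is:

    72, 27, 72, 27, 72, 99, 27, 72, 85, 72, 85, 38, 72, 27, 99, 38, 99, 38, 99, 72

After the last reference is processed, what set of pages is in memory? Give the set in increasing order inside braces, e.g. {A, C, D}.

{72, 99}

72: miss, frames (72)
27: miss, frames (72 27)
72: hit
27: hit
72: hit
99: miss, evict 27, frames (72 99)
27: miss, evict 72, frames (99 27)
72: miss, evict 99, frames (27 72)
85: miss, evict 27, frames (72 85)
72: hit
85: hit
38: miss, evict 72, frames (85 38)
72: miss, evict 85, frames (38 72)
27: miss, evict 38, frames (72 27)
99: miss, evict 72, frames (27 99)
38: miss, evict 27, frames (99 38)
99: hit
38: hit
99: hit
72: miss, evict 38, frames (99 72)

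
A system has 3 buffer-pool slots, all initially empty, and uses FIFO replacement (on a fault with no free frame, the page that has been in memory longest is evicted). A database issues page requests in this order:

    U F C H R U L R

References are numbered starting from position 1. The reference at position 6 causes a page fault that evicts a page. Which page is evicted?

C

pos 1: U -> miss, frames {U}
pos 2: F -> miss, frames {U,F}
pos 3: C -> miss, frames {U,F,C}
pos 4: H -> miss, evict U, frames {F,C,H}
pos 5: R -> miss, evict F, frames {C,H,R}
pos 6: U -> miss, evict C, frames {H,R,U}
At position 6, page C is evicted.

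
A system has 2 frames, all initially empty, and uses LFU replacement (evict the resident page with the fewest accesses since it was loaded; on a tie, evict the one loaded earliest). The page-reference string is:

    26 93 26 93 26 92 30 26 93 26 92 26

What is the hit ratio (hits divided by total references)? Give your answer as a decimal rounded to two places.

26: miss, frames {26}
93: miss, frames {26,93}
26: hit
93: hit
26: hit
92: miss, evict 93, frames {26,92}
30: miss, evict 92, frames {26,30}
26: hit
93: miss, evict 30, frames {26,93}
26: hit
92: miss, evict 93, frames {26,92}
26: hit
Hits: 6 of 12 references → 6/12 = 0.5000.

0.50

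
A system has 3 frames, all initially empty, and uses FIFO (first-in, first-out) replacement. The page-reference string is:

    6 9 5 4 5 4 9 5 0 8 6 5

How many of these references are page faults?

6: fault, frames [6]
9: fault, frames [6, 9]
5: fault, frames [6, 9, 5]
4: fault, evict 6, frames [9, 5, 4]
5: hit
4: hit
9: hit
5: hit
0: fault, evict 9, frames [5, 4, 0]
8: fault, evict 5, frames [4, 0, 8]
6: fault, evict 4, frames [0, 8, 6]
5: fault, evict 0, frames [8, 6, 5]
Page faults: 8.

8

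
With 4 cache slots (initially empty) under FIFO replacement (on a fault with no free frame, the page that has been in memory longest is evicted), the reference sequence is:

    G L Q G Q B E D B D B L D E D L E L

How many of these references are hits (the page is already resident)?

11

G: miss, frames (G)
L: miss, frames (G L)
Q: miss, frames (G L Q)
G: hit
Q: hit
B: miss, frames (G L Q B)
E: miss, evict G, frames (L Q B E)
D: miss, evict L, frames (Q B E D)
B: hit
D: hit
B: hit
L: miss, evict Q, frames (B E D L)
D: hit
E: hit
D: hit
L: hit
E: hit
L: hit
Hits: 11.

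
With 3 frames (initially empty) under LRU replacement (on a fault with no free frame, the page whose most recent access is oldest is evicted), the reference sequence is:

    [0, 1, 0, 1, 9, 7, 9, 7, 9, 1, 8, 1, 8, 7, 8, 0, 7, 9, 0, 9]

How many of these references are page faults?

8

0: fault, frames [0]
1: fault, frames [0, 1]
0: hit
1: hit
9: fault, frames [0, 1, 9]
7: fault, evict 0, frames [1, 9, 7]
9: hit
7: hit
9: hit
1: hit
8: fault, evict 7, frames [9, 1, 8]
1: hit
8: hit
7: fault, evict 9, frames [1, 8, 7]
8: hit
0: fault, evict 1, frames [7, 8, 0]
7: hit
9: fault, evict 8, frames [0, 7, 9]
0: hit
9: hit
Page faults: 8.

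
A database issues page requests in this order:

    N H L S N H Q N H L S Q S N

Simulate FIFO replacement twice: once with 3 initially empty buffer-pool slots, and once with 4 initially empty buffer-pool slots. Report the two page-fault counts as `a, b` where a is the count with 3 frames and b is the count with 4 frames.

3 frames: F F F F F F F . . F F . . F → 10 faults.
4 frames: F F F F . . F F F F F F . F → 11 faults.
11 > 10: adding a frame increased faults — Belady's anomaly.

10, 11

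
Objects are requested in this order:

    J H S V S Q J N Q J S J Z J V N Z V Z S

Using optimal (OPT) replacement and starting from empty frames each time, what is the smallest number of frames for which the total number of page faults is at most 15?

2

f=1: 20 faults
f=2: 14 faults
f=3: 10 faults
f=4: 8 faults
f=5: 7 faults
f=6: 7 faults
f=7: 7 faults
Smallest f with faults ≤ 15 is 2.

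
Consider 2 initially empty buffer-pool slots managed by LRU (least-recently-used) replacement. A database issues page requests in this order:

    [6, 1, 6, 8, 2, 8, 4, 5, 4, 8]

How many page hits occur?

6 → miss, frames (6)
1 → miss, frames (6 1)
6 → hit
8 → miss, evict 1, frames (6 8)
2 → miss, evict 6, frames (8 2)
8 → hit
4 → miss, evict 2, frames (8 4)
5 → miss, evict 8, frames (4 5)
4 → hit
8 → miss, evict 5, frames (4 8)
Hits: 3.

3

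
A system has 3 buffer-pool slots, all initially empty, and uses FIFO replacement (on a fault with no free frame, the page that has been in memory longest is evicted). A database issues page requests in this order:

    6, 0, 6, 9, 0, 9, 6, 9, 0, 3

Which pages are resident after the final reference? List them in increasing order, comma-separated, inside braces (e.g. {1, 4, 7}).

{0, 3, 9}

6 -> fault, frames (6)
0 -> fault, frames (6 0)
6 -> hit
9 -> fault, frames (6 0 9)
0 -> hit
9 -> hit
6 -> hit
9 -> hit
0 -> hit
3 -> fault, evict 6, frames (0 9 3)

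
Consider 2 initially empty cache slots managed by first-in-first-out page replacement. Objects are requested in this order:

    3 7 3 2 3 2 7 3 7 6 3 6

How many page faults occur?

3 → miss, frames [3]
7 → miss, frames [3, 7]
3 → hit
2 → miss, evict 3, frames [7, 2]
3 → miss, evict 7, frames [2, 3]
2 → hit
7 → miss, evict 2, frames [3, 7]
3 → hit
7 → hit
6 → miss, evict 3, frames [7, 6]
3 → miss, evict 7, frames [6, 3]
6 → hit
Page faults: 7.

7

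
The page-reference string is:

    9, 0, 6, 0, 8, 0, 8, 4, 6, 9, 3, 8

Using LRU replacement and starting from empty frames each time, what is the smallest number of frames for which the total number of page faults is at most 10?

f=1: 12 faults
f=2: 9 faults
f=3: 9 faults
f=4: 8 faults
f=5: 6 faults
f=6: 6 faults
Smallest f with faults ≤ 10 is 2.

2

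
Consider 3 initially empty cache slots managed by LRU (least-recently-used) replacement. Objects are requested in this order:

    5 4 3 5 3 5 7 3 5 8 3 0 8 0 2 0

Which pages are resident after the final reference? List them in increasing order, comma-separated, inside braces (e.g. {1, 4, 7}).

5 → miss, frames (5)
4 → miss, frames (5 4)
3 → miss, frames (5 4 3)
5 → hit
3 → hit
5 → hit
7 → miss, evict 4, frames (3 5 7)
3 → hit
5 → hit
8 → miss, evict 7, frames (3 5 8)
3 → hit
0 → miss, evict 5, frames (8 3 0)
8 → hit
0 → hit
2 → miss, evict 3, frames (8 0 2)
0 → hit

{0, 2, 8}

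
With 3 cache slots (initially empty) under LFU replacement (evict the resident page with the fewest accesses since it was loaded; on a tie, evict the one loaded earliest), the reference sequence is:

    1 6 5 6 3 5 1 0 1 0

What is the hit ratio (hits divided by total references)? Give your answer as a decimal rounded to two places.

1: fault, frames (1)
6: fault, frames (1 6)
5: fault, frames (1 6 5)
6: hit
3: fault, evict 1, frames (6 5 3)
5: hit
1: fault, evict 3, frames (6 5 1)
0: fault, evict 1, frames (6 5 0)
1: fault, evict 0, frames (6 5 1)
0: fault, evict 1, frames (6 5 0)
Hits: 2 of 10 references → 2/10 = 0.2000.

0.20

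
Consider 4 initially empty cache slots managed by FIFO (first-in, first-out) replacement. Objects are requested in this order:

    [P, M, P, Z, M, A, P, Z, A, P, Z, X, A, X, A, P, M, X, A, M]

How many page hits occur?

P: fault, frames {P}
M: fault, frames {P,M}
P: hit
Z: fault, frames {P,M,Z}
M: hit
A: fault, frames {P,M,Z,A}
P: hit
Z: hit
A: hit
P: hit
Z: hit
X: fault, evict P, frames {M,Z,A,X}
A: hit
X: hit
A: hit
P: fault, evict M, frames {Z,A,X,P}
M: fault, evict Z, frames {A,X,P,M}
X: hit
A: hit
M: hit
Hits: 13.

13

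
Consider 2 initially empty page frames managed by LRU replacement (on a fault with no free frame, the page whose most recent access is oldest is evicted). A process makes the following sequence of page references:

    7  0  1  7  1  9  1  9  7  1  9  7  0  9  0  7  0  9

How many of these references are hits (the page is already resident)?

5

7 → miss, frames {7}
0 → miss, frames {7,0}
1 → miss, evict 7, frames {0,1}
7 → miss, evict 0, frames {1,7}
1 → hit
9 → miss, evict 7, frames {1,9}
1 → hit
9 → hit
7 → miss, evict 1, frames {9,7}
1 → miss, evict 9, frames {7,1}
9 → miss, evict 7, frames {1,9}
7 → miss, evict 1, frames {9,7}
0 → miss, evict 9, frames {7,0}
9 → miss, evict 7, frames {0,9}
0 → hit
7 → miss, evict 9, frames {0,7}
0 → hit
9 → miss, evict 7, frames {0,9}
Hits: 5.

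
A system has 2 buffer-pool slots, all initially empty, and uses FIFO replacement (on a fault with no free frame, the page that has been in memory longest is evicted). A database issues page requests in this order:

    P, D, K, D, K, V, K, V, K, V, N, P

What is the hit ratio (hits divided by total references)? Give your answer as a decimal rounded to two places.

0.50

P: fault, frames [P]
D: fault, frames [P, D]
K: fault, evict P, frames [D, K]
D: hit
K: hit
V: fault, evict D, frames [K, V]
K: hit
V: hit
K: hit
V: hit
N: fault, evict K, frames [V, N]
P: fault, evict V, frames [N, P]
Hits: 6 of 12 references → 6/12 = 0.5000.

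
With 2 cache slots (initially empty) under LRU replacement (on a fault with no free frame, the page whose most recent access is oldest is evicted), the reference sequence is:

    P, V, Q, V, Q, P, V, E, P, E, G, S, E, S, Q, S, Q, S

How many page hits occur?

7

P → miss, frames [P]
V → miss, frames [P, V]
Q → miss, evict P, frames [V, Q]
V → hit
Q → hit
P → miss, evict V, frames [Q, P]
V → miss, evict Q, frames [P, V]
E → miss, evict P, frames [V, E]
P → miss, evict V, frames [E, P]
E → hit
G → miss, evict P, frames [E, G]
S → miss, evict E, frames [G, S]
E → miss, evict G, frames [S, E]
S → hit
Q → miss, evict E, frames [S, Q]
S → hit
Q → hit
S → hit
Hits: 7.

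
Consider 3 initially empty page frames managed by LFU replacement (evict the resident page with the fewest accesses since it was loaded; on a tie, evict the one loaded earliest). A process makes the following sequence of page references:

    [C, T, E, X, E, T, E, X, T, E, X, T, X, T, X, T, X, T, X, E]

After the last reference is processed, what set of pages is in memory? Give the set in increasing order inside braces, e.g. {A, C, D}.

{E, T, X}

C → miss, frames {C}
T → miss, frames {C,T}
E → miss, frames {C,T,E}
X → miss, evict C, frames {T,E,X}
E → hit
T → hit
E → hit
X → hit
T → hit
E → hit
X → hit
T → hit
X → hit
T → hit
X → hit
T → hit
X → hit
T → hit
X → hit
E → hit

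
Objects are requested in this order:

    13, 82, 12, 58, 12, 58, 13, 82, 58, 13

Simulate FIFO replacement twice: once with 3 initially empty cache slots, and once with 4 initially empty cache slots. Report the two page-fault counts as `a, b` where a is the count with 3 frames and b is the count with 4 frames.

6, 4

3 frames: F F F F . . F F . . → 6 faults.
4 frames: F F F F . . . . . . → 4 faults.
4 < 6: adding a frame reduced faults, as is typical.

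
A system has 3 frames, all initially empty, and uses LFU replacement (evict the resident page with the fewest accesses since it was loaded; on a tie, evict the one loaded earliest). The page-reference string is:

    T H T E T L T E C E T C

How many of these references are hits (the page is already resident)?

7

T -> fault, frames [T]
H -> fault, frames [T, H]
T -> hit
E -> fault, frames [T, H, E]
T -> hit
L -> fault, evict H, frames [T, E, L]
T -> hit
E -> hit
C -> fault, evict L, frames [T, E, C]
E -> hit
T -> hit
C -> hit
Hits: 7.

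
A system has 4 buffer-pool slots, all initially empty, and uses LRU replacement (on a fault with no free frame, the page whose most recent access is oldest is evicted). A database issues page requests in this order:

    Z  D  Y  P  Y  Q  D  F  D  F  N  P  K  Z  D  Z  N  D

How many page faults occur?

Z -> fault, frames (Z)
D -> fault, frames (Z D)
Y -> fault, frames (Z D Y)
P -> fault, frames (Z D Y P)
Y -> hit
Q -> fault, evict Z, frames (D P Y Q)
D -> hit
F -> fault, evict P, frames (Y Q D F)
D -> hit
F -> hit
N -> fault, evict Y, frames (Q D F N)
P -> fault, evict Q, frames (D F N P)
K -> fault, evict D, frames (F N P K)
Z -> fault, evict F, frames (N P K Z)
D -> fault, evict N, frames (P K Z D)
Z -> hit
N -> fault, evict P, frames (K D Z N)
D -> hit
Page faults: 12.

12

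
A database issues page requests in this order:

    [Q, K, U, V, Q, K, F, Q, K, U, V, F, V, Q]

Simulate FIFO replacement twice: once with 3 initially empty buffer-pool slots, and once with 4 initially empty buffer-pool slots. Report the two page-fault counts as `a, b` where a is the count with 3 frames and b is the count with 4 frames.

3 frames: F F F F F F F . . F F . . F → 10 faults.
4 frames: F F F F . . F F F F F F . F → 11 faults.
11 > 10: adding a frame increased faults — Belady's anomaly.

10, 11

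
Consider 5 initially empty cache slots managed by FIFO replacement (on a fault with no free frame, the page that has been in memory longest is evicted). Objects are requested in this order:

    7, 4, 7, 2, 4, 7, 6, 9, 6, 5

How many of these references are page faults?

7 -> miss, frames {7}
4 -> miss, frames {7,4}
7 -> hit
2 -> miss, frames {7,4,2}
4 -> hit
7 -> hit
6 -> miss, frames {7,4,2,6}
9 -> miss, frames {7,4,2,6,9}
6 -> hit
5 -> miss, evict 7, frames {4,2,6,9,5}
Page faults: 6.

6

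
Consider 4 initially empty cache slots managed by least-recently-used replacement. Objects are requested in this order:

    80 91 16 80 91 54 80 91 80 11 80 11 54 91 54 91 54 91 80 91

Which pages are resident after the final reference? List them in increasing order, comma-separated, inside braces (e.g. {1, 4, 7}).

80: fault, frames {80}
91: fault, frames {80,91}
16: fault, frames {80,91,16}
80: hit
91: hit
54: fault, frames {16,80,91,54}
80: hit
91: hit
80: hit
11: fault, evict 16, frames {54,91,80,11}
80: hit
11: hit
54: hit
91: hit
54: hit
91: hit
54: hit
91: hit
80: hit
91: hit

{11, 54, 80, 91}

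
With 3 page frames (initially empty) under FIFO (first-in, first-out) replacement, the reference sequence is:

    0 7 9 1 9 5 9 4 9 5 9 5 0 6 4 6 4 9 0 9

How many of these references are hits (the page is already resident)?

0 → miss, frames {0}
7 → miss, frames {0,7}
9 → miss, frames {0,7,9}
1 → miss, evict 0, frames {7,9,1}
9 → hit
5 → miss, evict 7, frames {9,1,5}
9 → hit
4 → miss, evict 9, frames {1,5,4}
9 → miss, evict 1, frames {5,4,9}
5 → hit
9 → hit
5 → hit
0 → miss, evict 5, frames {4,9,0}
6 → miss, evict 4, frames {9,0,6}
4 → miss, evict 9, frames {0,6,4}
6 → hit
4 → hit
9 → miss, evict 0, frames {6,4,9}
0 → miss, evict 6, frames {4,9,0}
9 → hit
Hits: 8.

8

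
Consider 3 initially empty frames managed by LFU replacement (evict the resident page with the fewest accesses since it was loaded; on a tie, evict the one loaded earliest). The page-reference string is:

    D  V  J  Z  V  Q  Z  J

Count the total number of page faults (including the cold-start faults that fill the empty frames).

D -> miss, frames (D)
V -> miss, frames (D V)
J -> miss, frames (D V J)
Z -> miss, evict D, frames (V J Z)
V -> hit
Q -> miss, evict J, frames (V Z Q)
Z -> hit
J -> miss, evict Q, frames (V Z J)
Page faults: 6.

6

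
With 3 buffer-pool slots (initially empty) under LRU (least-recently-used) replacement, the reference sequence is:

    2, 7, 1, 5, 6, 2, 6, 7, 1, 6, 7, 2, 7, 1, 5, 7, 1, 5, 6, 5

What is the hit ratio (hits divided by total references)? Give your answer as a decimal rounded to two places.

2 -> fault, frames {2}
7 -> fault, frames {2,7}
1 -> fault, frames {2,7,1}
5 -> fault, evict 2, frames {7,1,5}
6 -> fault, evict 7, frames {1,5,6}
2 -> fault, evict 1, frames {5,6,2}
6 -> hit
7 -> fault, evict 5, frames {2,6,7}
1 -> fault, evict 2, frames {6,7,1}
6 -> hit
7 -> hit
2 -> fault, evict 1, frames {6,7,2}
7 -> hit
1 -> fault, evict 6, frames {2,7,1}
5 -> fault, evict 2, frames {7,1,5}
7 -> hit
1 -> hit
5 -> hit
6 -> fault, evict 7, frames {1,5,6}
5 -> hit
Hits: 8 of 20 references → 8/20 = 0.4000.

0.40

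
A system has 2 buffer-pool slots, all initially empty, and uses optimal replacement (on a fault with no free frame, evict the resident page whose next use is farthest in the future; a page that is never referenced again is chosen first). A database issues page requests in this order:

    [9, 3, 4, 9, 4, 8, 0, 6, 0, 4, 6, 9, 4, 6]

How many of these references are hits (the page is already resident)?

5

9 → miss, frames {9}
3 → miss, frames {9,3}
4 → miss, evict 3, frames {9,4}
9 → hit
4 → hit
8 → miss, evict 9, frames {4,8}
0 → miss, evict 8, frames {4,0}
6 → miss, evict 4, frames {0,6}
0 → hit
4 → miss, evict 0, frames {6,4}
6 → hit
9 → miss, evict 6, frames {4,9}
4 → hit
6 → miss, evict 9, frames {4,6}
Hits: 5.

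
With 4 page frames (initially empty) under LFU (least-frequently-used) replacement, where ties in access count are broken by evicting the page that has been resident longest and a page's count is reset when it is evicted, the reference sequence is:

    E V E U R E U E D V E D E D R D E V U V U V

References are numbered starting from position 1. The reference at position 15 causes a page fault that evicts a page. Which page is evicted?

V

pos 1: E -> fault, frames {E}
pos 2: V -> fault, frames {E,V}
pos 3: E -> hit
pos 4: U -> fault, frames {E,V,U}
pos 5: R -> fault, frames {E,V,U,R}
pos 6: E -> hit
pos 7: U -> hit
pos 8: E -> hit
pos 9: D -> fault, evict V, frames {E,U,R,D}
pos 10: V -> fault, evict R, frames {E,U,D,V}
pos 11: E -> hit
pos 12: D -> hit
pos 13: E -> hit
pos 14: D -> hit
pos 15: R -> fault, evict V, frames {E,U,D,R}
At position 15, page V is evicted.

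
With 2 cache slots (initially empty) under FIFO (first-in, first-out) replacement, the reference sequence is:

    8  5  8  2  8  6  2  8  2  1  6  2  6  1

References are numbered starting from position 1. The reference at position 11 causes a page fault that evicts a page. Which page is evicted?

8

pos 1: 8 -> fault, frames {8}
pos 2: 5 -> fault, frames {8,5}
pos 3: 8 -> hit
pos 4: 2 -> fault, evict 8, frames {5,2}
pos 5: 8 -> fault, evict 5, frames {2,8}
pos 6: 6 -> fault, evict 2, frames {8,6}
pos 7: 2 -> fault, evict 8, frames {6,2}
pos 8: 8 -> fault, evict 6, frames {2,8}
pos 9: 2 -> hit
pos 10: 1 -> fault, evict 2, frames {8,1}
pos 11: 6 -> fault, evict 8, frames {1,6}
At position 11, page 8 is evicted.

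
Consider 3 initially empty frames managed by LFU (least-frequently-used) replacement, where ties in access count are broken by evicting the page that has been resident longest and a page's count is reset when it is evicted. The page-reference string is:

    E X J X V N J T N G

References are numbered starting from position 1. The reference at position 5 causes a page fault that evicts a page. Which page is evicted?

pos 1: E -> miss, frames [E]
pos 2: X -> miss, frames [E, X]
pos 3: J -> miss, frames [E, X, J]
pos 4: X -> hit
pos 5: V -> miss, evict E, frames [X, J, V]
At position 5, page E is evicted.

E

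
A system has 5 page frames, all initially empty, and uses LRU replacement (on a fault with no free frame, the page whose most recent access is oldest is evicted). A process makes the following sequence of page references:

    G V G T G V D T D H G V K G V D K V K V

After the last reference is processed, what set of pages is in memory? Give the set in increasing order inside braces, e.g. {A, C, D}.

G: miss, frames (G)
V: miss, frames (G V)
G: hit
T: miss, frames (V G T)
G: hit
V: hit
D: miss, frames (T G V D)
T: hit
D: hit
H: miss, frames (G V T D H)
G: hit
V: hit
K: miss, evict T, frames (D H G V K)
G: hit
V: hit
D: hit
K: hit
V: hit
K: hit
V: hit

{D, G, H, K, V}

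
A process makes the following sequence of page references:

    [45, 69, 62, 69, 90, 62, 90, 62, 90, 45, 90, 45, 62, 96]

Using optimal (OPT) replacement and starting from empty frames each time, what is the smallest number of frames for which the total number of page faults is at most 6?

f=1: 14 faults
f=2: 7 faults
f=3: 5 faults
f=4: 5 faults
f=5: 5 faults
Smallest f with faults ≤ 6 is 3.

3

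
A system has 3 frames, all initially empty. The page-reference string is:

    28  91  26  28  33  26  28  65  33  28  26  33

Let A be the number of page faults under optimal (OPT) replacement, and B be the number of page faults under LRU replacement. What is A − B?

-1

Under OPT: F F F . F . . F . . F . → 6 faults.
Under LRU: F F F . F . . F F . F . → 7 faults.
A − B = 6 − 7 = -1.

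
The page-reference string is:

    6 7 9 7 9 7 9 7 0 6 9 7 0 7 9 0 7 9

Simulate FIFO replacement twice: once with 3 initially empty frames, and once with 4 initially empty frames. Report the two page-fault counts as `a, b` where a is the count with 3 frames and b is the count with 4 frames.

3 frames: F F F . . . . . F F . F . . F F . . → 8 faults.
4 frames: F F F . . . . . F . . . . . . . . . → 4 faults.
4 < 8: adding a frame reduced faults, as is typical.

8, 4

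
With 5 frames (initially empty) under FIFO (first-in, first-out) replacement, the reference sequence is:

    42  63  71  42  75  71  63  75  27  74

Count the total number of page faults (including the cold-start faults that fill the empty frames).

42: fault, frames {42}
63: fault, frames {42,63}
71: fault, frames {42,63,71}
42: hit
75: fault, frames {42,63,71,75}
71: hit
63: hit
75: hit
27: fault, frames {42,63,71,75,27}
74: fault, evict 42, frames {63,71,75,27,74}
Page faults: 6.

6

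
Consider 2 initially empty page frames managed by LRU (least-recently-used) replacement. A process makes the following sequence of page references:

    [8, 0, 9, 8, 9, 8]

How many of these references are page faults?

4

8 → fault, frames (8)
0 → fault, frames (8 0)
9 → fault, evict 8, frames (0 9)
8 → fault, evict 0, frames (9 8)
9 → hit
8 → hit
Page faults: 4.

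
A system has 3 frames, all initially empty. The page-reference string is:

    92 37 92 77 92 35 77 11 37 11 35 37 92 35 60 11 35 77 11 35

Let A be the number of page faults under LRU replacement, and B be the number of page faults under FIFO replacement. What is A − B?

Under LRU: F F . F . F . F F . F . F . F F . F . . → 11 faults.
Under FIFO: F F . F . F . F F . . . F F F F . F . F → 12 faults.
A − B = 11 − 12 = -1.

-1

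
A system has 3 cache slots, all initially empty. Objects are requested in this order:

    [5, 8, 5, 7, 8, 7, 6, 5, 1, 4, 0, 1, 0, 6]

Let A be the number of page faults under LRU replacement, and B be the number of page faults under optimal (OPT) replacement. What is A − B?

2

Under LRU: F F . F . . F F F F F . . F → 9 faults.
Under OPT: F F . F . . F . F F F . . . → 7 faults.
A − B = 9 − 7 = 2.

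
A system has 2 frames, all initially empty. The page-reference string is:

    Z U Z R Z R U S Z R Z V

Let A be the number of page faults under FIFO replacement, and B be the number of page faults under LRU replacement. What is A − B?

1

Under FIFO: F F . F F . F F F F . F → 9 faults.
Under LRU: F F . F . . F F F F . F → 8 faults.
A − B = 9 − 8 = 1.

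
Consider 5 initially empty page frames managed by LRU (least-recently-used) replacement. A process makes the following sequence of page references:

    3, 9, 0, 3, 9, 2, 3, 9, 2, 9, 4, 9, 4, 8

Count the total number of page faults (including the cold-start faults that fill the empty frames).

3 → miss, frames {3}
9 → miss, frames {3,9}
0 → miss, frames {3,9,0}
3 → hit
9 → hit
2 → miss, frames {0,3,9,2}
3 → hit
9 → hit
2 → hit
9 → hit
4 → miss, frames {0,3,2,9,4}
9 → hit
4 → hit
8 → miss, evict 0, frames {3,2,9,4,8}
Page faults: 6.

6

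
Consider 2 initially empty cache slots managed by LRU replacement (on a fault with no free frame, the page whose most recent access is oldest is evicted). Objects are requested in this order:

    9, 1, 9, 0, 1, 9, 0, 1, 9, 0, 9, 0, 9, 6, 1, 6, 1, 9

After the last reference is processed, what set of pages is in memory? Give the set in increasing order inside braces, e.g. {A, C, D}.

9 -> miss, frames {9}
1 -> miss, frames {9,1}
9 -> hit
0 -> miss, evict 1, frames {9,0}
1 -> miss, evict 9, frames {0,1}
9 -> miss, evict 0, frames {1,9}
0 -> miss, evict 1, frames {9,0}
1 -> miss, evict 9, frames {0,1}
9 -> miss, evict 0, frames {1,9}
0 -> miss, evict 1, frames {9,0}
9 -> hit
0 -> hit
9 -> hit
6 -> miss, evict 0, frames {9,6}
1 -> miss, evict 9, frames {6,1}
6 -> hit
1 -> hit
9 -> miss, evict 6, frames {1,9}

{1, 9}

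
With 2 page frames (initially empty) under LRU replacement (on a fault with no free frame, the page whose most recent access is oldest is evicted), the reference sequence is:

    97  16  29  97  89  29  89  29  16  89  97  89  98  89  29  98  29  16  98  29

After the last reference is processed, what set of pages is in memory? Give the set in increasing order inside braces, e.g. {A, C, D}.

{29, 98}

97: miss, frames (97)
16: miss, frames (97 16)
29: miss, evict 97, frames (16 29)
97: miss, evict 16, frames (29 97)
89: miss, evict 29, frames (97 89)
29: miss, evict 97, frames (89 29)
89: hit
29: hit
16: miss, evict 89, frames (29 16)
89: miss, evict 29, frames (16 89)
97: miss, evict 16, frames (89 97)
89: hit
98: miss, evict 97, frames (89 98)
89: hit
29: miss, evict 98, frames (89 29)
98: miss, evict 89, frames (29 98)
29: hit
16: miss, evict 98, frames (29 16)
98: miss, evict 29, frames (16 98)
29: miss, evict 16, frames (98 29)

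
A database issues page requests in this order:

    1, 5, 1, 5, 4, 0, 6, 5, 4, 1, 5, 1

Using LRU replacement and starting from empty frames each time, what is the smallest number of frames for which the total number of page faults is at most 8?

f=1: 12 faults
f=2: 9 faults
f=3: 8 faults
f=4: 6 faults
f=5: 5 faults
Smallest f with faults ≤ 8 is 3.

3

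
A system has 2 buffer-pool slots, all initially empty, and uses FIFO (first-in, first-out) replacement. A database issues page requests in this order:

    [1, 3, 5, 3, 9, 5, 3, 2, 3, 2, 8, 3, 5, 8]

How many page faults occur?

1 → miss, frames [1]
3 → miss, frames [1, 3]
5 → miss, evict 1, frames [3, 5]
3 → hit
9 → miss, evict 3, frames [5, 9]
5 → hit
3 → miss, evict 5, frames [9, 3]
2 → miss, evict 9, frames [3, 2]
3 → hit
2 → hit
8 → miss, evict 3, frames [2, 8]
3 → miss, evict 2, frames [8, 3]
5 → miss, evict 8, frames [3, 5]
8 → miss, evict 3, frames [5, 8]
Page faults: 10.

10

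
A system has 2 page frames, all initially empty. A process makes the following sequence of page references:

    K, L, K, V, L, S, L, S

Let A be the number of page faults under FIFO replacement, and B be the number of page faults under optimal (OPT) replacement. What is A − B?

1

Under FIFO: F F . F . F F . → 5 faults.
Under OPT: F F . F . F . . → 4 faults.
A − B = 5 − 4 = 1.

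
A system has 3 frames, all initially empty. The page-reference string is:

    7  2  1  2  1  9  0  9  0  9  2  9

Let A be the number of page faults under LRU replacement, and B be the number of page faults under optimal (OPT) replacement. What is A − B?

Under LRU: F F F . . F F . . . F . → 6 faults.
Under OPT: F F F . . F F . . . . . → 5 faults.
A − B = 6 − 5 = 1.

1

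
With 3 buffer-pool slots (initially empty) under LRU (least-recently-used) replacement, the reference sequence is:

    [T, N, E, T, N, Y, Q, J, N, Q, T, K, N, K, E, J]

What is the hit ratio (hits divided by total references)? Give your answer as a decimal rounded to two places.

T → miss, frames (T)
N → miss, frames (T N)
E → miss, frames (T N E)
T → hit
N → hit
Y → miss, evict E, frames (T N Y)
Q → miss, evict T, frames (N Y Q)
J → miss, evict N, frames (Y Q J)
N → miss, evict Y, frames (Q J N)
Q → hit
T → miss, evict J, frames (N Q T)
K → miss, evict N, frames (Q T K)
N → miss, evict Q, frames (T K N)
K → hit
E → miss, evict T, frames (N K E)
J → miss, evict N, frames (K E J)
Hits: 4 of 16 references → 4/16 = 0.2500.

0.25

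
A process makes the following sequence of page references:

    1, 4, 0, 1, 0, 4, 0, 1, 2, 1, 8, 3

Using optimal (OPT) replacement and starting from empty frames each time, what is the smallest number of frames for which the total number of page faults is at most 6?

3

f=1: 12 faults
f=2: 8 faults
f=3: 6 faults
f=4: 6 faults
f=5: 6 faults
f=6: 6 faults
Smallest f with faults ≤ 6 is 3.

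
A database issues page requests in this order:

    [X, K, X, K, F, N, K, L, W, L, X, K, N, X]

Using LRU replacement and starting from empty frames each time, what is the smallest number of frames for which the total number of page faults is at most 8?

f=1: 14 faults
f=2: 11 faults
f=3: 9 faults
f=4: 8 faults
f=5: 7 faults
f=6: 6 faults
Smallest f with faults ≤ 8 is 4.

4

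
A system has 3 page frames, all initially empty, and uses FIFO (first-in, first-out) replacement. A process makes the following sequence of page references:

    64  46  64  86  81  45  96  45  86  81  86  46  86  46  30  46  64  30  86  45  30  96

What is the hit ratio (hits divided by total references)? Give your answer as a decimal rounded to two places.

64 → fault, frames (64)
46 → fault, frames (64 46)
64 → hit
86 → fault, frames (64 46 86)
81 → fault, evict 64, frames (46 86 81)
45 → fault, evict 46, frames (86 81 45)
96 → fault, evict 86, frames (81 45 96)
45 → hit
86 → fault, evict 81, frames (45 96 86)
81 → fault, evict 45, frames (96 86 81)
86 → hit
46 → fault, evict 96, frames (86 81 46)
86 → hit
46 → hit
30 → fault, evict 86, frames (81 46 30)
46 → hit
64 → fault, evict 81, frames (46 30 64)
30 → hit
86 → fault, evict 46, frames (30 64 86)
45 → fault, evict 30, frames (64 86 45)
30 → fault, evict 64, frames (86 45 30)
96 → fault, evict 86, frames (45 30 96)
Hits: 7 of 22 references → 7/22 = 0.3182.

0.32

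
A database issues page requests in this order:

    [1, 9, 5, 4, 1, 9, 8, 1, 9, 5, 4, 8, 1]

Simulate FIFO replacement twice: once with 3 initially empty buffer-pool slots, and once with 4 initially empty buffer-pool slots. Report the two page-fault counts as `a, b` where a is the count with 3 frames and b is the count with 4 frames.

3 frames: F F F F F F F . . F F . F → 10 faults.
4 frames: F F F F . . F F F F F F F → 11 faults.
11 > 10: adding a frame increased faults — Belady's anomaly.

10, 11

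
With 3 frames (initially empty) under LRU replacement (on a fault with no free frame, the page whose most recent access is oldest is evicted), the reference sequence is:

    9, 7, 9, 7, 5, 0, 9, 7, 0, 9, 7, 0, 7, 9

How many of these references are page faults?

6

9 → fault, frames (9)
7 → fault, frames (9 7)
9 → hit
7 → hit
5 → fault, frames (9 7 5)
0 → fault, evict 9, frames (7 5 0)
9 → fault, evict 7, frames (5 0 9)
7 → fault, evict 5, frames (0 9 7)
0 → hit
9 → hit
7 → hit
0 → hit
7 → hit
9 → hit
Page faults: 6.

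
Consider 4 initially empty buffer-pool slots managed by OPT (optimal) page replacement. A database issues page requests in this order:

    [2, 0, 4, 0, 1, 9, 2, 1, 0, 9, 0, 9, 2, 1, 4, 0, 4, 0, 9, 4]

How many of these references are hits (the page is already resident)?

2: fault, frames [2]
0: fault, frames [2, 0]
4: fault, frames [2, 0, 4]
0: hit
1: fault, frames [2, 0, 4, 1]
9: fault, evict 4, frames [2, 0, 1, 9]
2: hit
1: hit
0: hit
9: hit
0: hit
9: hit
2: hit
1: hit
4: fault, evict 1, frames [2, 0, 9, 4]
0: hit
4: hit
0: hit
9: hit
4: hit
Hits: 14.

14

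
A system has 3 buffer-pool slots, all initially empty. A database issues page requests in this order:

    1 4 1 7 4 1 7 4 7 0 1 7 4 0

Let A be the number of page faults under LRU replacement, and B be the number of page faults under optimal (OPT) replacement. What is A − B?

2

Under LRU: F F . F . . . . . F F . F F → 7 faults.
Under OPT: F F . F . . . . . F . . F . → 5 faults.
A − B = 7 − 5 = 2.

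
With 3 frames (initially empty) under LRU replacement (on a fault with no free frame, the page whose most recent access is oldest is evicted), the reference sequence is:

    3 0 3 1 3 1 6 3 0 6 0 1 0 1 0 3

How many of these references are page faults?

3: miss, frames [3]
0: miss, frames [3, 0]
3: hit
1: miss, frames [0, 3, 1]
3: hit
1: hit
6: miss, evict 0, frames [3, 1, 6]
3: hit
0: miss, evict 1, frames [6, 3, 0]
6: hit
0: hit
1: miss, evict 3, frames [6, 0, 1]
0: hit
1: hit
0: hit
3: miss, evict 6, frames [1, 0, 3]
Page faults: 7.

7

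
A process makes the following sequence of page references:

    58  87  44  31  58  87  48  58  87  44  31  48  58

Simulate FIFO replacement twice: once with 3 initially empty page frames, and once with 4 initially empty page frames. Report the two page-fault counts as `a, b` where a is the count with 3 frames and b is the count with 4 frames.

3 frames: F F F F F F F . . F F . F → 10 faults.
4 frames: F F F F . . F F F F F F F → 11 faults.
11 > 10: adding a frame increased faults — Belady's anomaly.

10, 11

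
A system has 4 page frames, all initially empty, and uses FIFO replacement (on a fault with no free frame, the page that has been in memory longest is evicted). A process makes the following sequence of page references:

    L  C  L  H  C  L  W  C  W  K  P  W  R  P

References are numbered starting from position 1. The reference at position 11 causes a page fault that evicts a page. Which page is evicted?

pos 1: L → miss, frames (L)
pos 2: C → miss, frames (L C)
pos 3: L → hit
pos 4: H → miss, frames (L C H)
pos 5: C → hit
pos 6: L → hit
pos 7: W → miss, frames (L C H W)
pos 8: C → hit
pos 9: W → hit
pos 10: K → miss, evict L, frames (C H W K)
pos 11: P → miss, evict C, frames (H W K P)
At position 11, page C is evicted.

C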